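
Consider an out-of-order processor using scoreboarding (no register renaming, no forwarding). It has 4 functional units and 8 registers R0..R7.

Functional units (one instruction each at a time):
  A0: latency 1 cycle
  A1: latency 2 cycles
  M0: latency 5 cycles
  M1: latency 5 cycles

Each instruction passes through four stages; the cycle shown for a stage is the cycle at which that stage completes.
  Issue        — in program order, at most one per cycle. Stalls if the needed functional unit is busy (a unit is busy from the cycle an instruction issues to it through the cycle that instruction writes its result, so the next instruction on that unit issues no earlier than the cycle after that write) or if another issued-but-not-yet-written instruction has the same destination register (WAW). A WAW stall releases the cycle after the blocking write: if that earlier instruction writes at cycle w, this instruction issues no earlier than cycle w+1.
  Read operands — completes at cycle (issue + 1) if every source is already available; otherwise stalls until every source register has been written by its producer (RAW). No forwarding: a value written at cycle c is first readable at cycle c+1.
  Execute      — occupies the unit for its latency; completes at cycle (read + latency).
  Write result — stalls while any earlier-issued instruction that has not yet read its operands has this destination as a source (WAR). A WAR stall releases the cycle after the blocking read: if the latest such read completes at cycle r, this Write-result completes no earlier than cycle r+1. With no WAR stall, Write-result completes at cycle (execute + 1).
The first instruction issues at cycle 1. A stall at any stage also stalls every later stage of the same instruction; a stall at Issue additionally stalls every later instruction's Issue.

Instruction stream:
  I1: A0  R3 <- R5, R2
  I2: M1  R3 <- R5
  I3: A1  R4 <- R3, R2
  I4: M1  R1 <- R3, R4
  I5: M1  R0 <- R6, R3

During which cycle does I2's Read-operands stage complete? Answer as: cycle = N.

  I1 | 1 | 2 | 3 | 4
  I2 | 5 | 6 | 11 | 12   WAW R3: wait I1 write@4
  I3 | 6 | 13 | 15 | 16   RAW R3: wait I2 write@12
  I4 | 13 | 17 | 22 | 23   struct: M1 busy until I2 writes@12 · RAW R4: wait I3 write@16
  I5 | 24 | 25 | 30 | 31   struct: M1 busy until I4 writes@23

cycle = 6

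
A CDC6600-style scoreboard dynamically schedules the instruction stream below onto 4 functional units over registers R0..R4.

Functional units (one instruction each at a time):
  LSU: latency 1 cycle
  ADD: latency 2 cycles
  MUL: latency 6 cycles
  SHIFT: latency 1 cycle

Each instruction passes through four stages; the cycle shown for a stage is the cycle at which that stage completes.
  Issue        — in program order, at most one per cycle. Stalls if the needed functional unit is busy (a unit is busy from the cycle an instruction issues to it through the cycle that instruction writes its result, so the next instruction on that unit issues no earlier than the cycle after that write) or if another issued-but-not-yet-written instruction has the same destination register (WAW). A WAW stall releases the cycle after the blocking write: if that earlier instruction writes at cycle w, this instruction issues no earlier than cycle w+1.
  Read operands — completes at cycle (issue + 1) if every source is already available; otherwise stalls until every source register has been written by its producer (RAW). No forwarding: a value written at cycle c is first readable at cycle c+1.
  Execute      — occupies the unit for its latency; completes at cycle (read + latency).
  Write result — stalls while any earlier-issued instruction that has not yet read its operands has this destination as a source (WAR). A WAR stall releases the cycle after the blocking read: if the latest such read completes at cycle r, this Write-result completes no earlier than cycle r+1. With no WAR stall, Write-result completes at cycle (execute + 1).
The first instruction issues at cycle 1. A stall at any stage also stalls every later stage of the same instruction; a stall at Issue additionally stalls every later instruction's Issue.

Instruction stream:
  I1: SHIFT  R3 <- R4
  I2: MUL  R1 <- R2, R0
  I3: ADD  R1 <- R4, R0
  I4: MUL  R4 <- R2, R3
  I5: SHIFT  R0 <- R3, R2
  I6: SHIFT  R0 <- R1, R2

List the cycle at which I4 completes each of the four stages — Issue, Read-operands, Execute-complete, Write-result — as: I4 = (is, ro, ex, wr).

[1] I1 issues→SHIFT
[2] I1 reads | I2 issues→MUL
[3] I1 exec-done | I2 reads
[4] I1 writes R3
[9] I2 exec-done
[10] I2 writes R1
[11] I3 issues→ADD
[12] I3 reads | I4 issues→MUL
[13] I4 reads | I5 issues→SHIFT
[14] I3 exec-done | I5 reads
[15] I3 writes R1 | I5 exec-done
[16] I5 writes R0
[17] I6 issues→SHIFT
[18] I6 reads
[19] I4 exec-done | I6 exec-done
[20] I4 writes R4 | I6 writes R0

I4 = (12, 13, 19, 20)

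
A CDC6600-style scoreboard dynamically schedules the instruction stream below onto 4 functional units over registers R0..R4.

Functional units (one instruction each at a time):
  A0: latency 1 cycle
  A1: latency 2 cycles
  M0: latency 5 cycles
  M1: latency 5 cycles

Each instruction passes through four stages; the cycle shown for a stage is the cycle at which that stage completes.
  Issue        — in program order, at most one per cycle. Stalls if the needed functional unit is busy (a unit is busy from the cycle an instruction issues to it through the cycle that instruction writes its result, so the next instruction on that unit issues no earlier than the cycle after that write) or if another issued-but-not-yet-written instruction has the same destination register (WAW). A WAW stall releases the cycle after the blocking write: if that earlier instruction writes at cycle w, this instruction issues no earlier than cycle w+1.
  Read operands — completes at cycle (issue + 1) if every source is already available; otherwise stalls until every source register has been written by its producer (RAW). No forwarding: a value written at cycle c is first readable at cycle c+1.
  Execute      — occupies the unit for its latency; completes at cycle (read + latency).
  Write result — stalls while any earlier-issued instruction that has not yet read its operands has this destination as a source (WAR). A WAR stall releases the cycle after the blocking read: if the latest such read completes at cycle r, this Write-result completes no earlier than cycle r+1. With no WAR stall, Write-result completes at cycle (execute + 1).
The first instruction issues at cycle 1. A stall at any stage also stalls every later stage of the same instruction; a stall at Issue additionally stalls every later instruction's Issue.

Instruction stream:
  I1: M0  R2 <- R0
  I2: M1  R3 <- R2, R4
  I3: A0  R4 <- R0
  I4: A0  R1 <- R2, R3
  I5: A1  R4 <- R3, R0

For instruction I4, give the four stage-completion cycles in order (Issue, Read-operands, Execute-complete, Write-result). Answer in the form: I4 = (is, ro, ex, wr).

  I1 | 1 | 2 | 7 | 8
  I2 | 2 | 9 | 14 | 15   RAW R2: wait I1 write@8
  I3 | 3 | 4 | 5 | 10   WAR R4: wait I2 read@9
  I4 | 11 | 16 | 17 | 18   struct: A0 busy until I3 writes@10 · RAW R3: wait I2 write@15
  I5 | 12 | 16 | 18 | 19   RAW R3: wait I2 write@15

I4 = (11, 16, 17, 18)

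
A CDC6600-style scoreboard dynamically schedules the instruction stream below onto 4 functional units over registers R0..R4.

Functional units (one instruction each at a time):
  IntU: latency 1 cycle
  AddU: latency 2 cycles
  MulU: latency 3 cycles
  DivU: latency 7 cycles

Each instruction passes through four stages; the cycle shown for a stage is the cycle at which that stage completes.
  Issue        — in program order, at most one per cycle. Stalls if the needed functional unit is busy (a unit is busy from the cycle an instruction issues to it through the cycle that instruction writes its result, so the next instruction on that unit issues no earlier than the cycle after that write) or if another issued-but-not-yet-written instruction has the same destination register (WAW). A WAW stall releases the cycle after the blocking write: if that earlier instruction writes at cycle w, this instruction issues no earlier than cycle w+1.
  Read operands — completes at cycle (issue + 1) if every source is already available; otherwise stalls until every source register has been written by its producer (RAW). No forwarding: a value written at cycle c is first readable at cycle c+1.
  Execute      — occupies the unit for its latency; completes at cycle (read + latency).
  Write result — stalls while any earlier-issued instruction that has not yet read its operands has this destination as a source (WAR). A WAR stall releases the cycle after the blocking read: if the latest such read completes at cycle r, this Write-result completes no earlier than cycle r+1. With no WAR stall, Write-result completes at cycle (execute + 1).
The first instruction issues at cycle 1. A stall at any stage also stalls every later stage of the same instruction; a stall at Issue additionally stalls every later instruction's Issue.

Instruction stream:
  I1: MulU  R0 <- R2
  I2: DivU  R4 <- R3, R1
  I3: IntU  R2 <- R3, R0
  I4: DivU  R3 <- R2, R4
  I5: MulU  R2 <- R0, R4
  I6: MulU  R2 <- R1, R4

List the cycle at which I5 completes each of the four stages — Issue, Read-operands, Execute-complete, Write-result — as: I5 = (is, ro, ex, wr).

cycle 1: issue I1 (MulU)
cycle 2: I1 read-ops; issue I2 (DivU)
cycle 3: I2 read-ops; issue I3 (IntU)
cycle 5: I1 finished on MulU
cycle 6: I1→R0
cycle 7: I3 read-ops
cycle 8: I3 finished on IntU
cycle 9: I3→R2
cycle 10: I2 finished on DivU
cycle 11: I2→R4
cycle 12: issue I4 (DivU)
cycle 13: I4 read-ops; issue I5 (MulU)
cycle 14: I5 read-ops
cycle 17: I5 finished on MulU
cycle 18: I5→R2
cycle 19: issue I6 (MulU)
cycle 20: I4 finished on DivU; I6 read-ops
cycle 21: I4→R3
cycle 23: I6 finished on MulU
cycle 24: I6→R2

I5 = (13, 14, 17, 18)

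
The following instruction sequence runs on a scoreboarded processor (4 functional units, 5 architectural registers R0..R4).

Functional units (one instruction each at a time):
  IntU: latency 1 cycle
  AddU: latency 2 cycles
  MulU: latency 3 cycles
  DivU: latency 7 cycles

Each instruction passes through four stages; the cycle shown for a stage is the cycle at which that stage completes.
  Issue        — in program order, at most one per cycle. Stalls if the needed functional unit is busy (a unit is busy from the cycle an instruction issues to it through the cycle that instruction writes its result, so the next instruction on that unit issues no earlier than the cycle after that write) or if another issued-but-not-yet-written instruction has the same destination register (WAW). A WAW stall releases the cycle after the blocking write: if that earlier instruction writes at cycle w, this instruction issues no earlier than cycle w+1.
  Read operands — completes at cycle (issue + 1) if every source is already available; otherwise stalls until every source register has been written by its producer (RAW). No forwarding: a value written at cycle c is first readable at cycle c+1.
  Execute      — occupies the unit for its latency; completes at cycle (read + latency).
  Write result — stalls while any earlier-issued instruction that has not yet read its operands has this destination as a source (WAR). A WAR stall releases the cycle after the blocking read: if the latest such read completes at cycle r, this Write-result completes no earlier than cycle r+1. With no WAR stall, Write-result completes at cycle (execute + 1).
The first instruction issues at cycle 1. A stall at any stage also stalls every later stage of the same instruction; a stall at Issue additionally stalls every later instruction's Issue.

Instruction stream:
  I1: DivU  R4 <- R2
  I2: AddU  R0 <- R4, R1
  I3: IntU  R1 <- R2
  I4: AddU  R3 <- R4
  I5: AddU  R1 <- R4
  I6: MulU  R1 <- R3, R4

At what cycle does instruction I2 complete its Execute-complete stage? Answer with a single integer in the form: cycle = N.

cycle = 13

I1 -> (1, 2, 9, 10)
I2 -> (2, 11, 13, 14)  // RAW R4: wait I1 write@10
I3 -> (3, 4, 5, 12)  // WAR R1: wait I2 read@11
I4 -> (15, 16, 18, 19)  // struct: AddU busy until I2 writes@14
I5 -> (20, 21, 23, 24)  // struct: AddU busy until I4 writes@19
I6 -> (25, 26, 29, 30)  // WAW R1: wait I5 write@24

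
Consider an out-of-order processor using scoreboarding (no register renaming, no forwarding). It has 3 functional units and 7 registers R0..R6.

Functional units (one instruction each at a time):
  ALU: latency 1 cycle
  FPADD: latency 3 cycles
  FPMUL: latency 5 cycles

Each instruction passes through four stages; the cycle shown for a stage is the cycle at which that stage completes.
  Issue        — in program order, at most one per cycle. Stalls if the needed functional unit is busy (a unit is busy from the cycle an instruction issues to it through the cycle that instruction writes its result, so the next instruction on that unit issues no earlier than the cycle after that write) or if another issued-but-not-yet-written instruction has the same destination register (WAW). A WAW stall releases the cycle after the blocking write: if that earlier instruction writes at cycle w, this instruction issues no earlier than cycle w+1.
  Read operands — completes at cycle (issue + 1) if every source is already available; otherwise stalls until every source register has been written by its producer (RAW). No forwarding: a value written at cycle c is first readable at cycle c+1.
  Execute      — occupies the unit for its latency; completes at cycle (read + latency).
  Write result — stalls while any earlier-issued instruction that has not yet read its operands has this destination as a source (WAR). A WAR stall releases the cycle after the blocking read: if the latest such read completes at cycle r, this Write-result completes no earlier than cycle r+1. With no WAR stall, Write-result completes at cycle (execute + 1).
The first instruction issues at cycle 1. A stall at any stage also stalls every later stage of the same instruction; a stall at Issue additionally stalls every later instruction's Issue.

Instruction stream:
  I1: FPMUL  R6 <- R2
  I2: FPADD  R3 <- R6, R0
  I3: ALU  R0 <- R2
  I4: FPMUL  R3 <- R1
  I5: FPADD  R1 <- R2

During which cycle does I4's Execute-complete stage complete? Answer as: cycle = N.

c1: I1 issues→FPMUL
c2: I1 reads; I2 issues→FPADD
c3: I3 issues→ALU
c4: I3 reads
c5: I3 exec-done
c7: I1 exec-done
c8: I1 writes R6
c9: I2 reads
c10: I3 writes R0
c12: I2 exec-done
c13: I2 writes R3
c14: I4 issues→FPMUL
c15: I4 reads; I5 issues→FPADD
c16: I5 reads
c19: I5 exec-done
c20: I4 exec-done; I5 writes R1
c21: I4 writes R3

cycle = 20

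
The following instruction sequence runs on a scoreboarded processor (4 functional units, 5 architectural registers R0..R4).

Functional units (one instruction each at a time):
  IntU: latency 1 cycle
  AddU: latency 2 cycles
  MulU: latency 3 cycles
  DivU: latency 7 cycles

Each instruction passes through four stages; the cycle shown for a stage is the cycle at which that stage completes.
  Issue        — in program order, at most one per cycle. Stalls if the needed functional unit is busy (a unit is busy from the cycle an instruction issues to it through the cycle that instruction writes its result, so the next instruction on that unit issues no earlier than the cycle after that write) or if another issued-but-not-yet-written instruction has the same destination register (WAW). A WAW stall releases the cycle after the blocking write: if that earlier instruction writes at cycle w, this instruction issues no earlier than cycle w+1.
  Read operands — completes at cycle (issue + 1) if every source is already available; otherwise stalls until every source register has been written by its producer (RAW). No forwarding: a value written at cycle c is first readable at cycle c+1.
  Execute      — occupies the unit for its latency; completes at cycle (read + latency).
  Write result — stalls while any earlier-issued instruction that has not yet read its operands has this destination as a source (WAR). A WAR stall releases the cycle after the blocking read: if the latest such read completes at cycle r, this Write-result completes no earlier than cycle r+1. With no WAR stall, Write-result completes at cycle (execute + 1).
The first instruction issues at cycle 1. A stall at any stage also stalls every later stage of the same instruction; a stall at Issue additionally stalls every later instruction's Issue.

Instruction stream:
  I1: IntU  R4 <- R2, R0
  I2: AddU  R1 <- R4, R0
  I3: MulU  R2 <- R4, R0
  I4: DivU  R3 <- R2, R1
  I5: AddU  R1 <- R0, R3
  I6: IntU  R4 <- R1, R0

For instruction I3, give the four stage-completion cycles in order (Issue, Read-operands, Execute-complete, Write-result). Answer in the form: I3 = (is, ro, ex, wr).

  I1 | 1 | 2 | 3 | 4
  I2 | 2 | 5 | 7 | 8   RAW R4: wait I1 write@4
  I3 | 3 | 5 | 8 | 9   RAW R4: wait I1 write@4
  I4 | 4 | 10 | 17 | 18   RAW R2: wait I3 write@9
  I5 | 9 | 19 | 21 | 22   struct: AddU busy until I2 writes@8 · RAW R3: wait I4 write@18
  I6 | 10 | 23 | 24 | 25   RAW R1: wait I5 write@22

I3 = (3, 5, 8, 9)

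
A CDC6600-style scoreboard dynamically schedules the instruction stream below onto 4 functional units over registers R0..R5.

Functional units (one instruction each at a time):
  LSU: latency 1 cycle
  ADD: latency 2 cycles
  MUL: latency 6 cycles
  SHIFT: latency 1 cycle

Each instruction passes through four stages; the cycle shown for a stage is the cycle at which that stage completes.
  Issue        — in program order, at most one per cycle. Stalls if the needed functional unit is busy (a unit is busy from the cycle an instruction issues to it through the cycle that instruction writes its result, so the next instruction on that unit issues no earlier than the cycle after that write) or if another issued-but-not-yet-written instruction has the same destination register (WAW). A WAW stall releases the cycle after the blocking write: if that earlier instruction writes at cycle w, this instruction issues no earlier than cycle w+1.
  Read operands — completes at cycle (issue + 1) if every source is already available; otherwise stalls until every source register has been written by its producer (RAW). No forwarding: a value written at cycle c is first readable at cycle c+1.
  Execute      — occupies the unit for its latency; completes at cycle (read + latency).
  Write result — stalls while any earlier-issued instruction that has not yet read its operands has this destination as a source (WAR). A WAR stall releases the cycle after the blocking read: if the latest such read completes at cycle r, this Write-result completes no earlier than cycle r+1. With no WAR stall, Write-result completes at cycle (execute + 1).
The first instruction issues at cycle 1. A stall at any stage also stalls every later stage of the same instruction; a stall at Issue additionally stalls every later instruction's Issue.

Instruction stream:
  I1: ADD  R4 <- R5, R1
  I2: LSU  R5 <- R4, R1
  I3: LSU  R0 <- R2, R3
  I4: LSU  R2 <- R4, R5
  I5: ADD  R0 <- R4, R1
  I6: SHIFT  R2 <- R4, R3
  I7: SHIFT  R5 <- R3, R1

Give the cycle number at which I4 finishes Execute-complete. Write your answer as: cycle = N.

I1 -> (1, 2, 4, 5)
I2 -> (2, 6, 7, 8)  // RAW R4: wait I1 write@5
I3 -> (9, 10, 11, 12)  // struct: LSU busy until I2 writes@8
I4 -> (13, 14, 15, 16)  // struct: LSU busy until I3 writes@12
I5 -> (14, 15, 17, 18)
I6 -> (17, 18, 19, 20)  // WAW R2: wait I4 write@16
I7 -> (21, 22, 23, 24)  // struct: SHIFT busy until I6 writes@20

cycle = 15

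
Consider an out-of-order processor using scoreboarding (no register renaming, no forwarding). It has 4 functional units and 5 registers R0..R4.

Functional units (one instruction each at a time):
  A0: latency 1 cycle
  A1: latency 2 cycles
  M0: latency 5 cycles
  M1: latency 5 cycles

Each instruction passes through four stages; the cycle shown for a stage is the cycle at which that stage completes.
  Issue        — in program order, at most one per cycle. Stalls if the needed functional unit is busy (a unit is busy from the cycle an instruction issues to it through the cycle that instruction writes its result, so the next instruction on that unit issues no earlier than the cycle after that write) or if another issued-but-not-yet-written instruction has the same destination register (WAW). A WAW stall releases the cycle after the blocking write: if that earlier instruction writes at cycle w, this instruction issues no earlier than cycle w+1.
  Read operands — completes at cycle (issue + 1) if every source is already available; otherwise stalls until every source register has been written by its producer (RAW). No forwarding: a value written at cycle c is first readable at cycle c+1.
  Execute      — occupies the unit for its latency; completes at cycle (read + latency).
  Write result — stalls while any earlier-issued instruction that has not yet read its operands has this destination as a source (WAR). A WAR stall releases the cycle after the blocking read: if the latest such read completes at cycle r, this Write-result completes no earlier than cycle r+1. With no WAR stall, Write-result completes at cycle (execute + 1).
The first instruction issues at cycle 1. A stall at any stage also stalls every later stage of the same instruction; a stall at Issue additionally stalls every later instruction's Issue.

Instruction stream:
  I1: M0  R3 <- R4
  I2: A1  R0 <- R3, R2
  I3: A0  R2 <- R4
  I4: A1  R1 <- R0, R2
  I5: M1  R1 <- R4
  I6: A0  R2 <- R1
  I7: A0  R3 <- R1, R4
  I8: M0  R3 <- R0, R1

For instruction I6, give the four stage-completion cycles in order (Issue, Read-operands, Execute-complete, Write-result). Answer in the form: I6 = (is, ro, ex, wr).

I6 = (19, 26, 27, 28)

1) issue 1, read 2, done 7, write 8
2) issue 2, read 9, done 11, write 12  <RAW R3: wait I1 write@8>
3) issue 3, read 4, done 5, write 10  <WAR R2: wait I2 read@9>
4) issue 13, read 14, done 16, write 17  <struct: A1 busy until I2 writes@12>
5) issue 18, read 19, done 24, write 25  <WAW R1: wait I4 write@17>
6) issue 19, read 26, done 27, write 28  <RAW R1: wait I5 write@25>
7) issue 29, read 30, done 31, write 32  <struct: A0 busy until I6 writes@28>
8) issue 33, read 34, done 39, write 40  <WAW R3: wait I7 write@32>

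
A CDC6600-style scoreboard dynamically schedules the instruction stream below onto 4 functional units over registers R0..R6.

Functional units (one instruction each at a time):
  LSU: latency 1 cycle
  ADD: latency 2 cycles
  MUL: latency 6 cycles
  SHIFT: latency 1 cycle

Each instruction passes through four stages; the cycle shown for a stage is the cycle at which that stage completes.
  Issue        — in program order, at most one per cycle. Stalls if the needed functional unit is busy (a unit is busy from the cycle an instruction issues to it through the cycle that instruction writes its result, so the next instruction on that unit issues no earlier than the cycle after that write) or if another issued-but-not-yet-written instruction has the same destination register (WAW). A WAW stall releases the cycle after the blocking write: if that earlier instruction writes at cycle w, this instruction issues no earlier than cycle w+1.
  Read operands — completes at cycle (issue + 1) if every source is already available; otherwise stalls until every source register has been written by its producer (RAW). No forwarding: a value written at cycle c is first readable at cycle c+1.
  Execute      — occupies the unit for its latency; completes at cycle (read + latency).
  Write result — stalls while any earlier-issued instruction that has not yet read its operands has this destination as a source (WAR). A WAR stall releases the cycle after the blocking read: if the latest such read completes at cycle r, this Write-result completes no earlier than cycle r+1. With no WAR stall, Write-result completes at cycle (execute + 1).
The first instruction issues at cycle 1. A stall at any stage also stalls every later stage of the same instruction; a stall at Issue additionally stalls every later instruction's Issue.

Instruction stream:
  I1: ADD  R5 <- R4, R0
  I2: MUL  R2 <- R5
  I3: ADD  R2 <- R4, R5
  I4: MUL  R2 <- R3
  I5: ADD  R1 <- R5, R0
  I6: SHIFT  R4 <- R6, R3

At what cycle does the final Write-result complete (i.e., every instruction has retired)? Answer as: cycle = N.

cycle = 27

[1] I1 dispatched to ADD
[2] I1 operands ready | I2 dispatched to MUL
[4] I1 complete
[5] R5←I1
[6] I2 operands ready
[12] I2 complete
[13] R2←I2
[14] I3 dispatched to ADD
[15] I3 operands ready
[17] I3 complete
[18] R2←I3
[19] I4 dispatched to MUL
[20] I4 operands ready | I5 dispatched to ADD
[21] I5 operands ready | I6 dispatched to SHIFT
[22] I6 operands ready
[23] I5 complete | I6 complete
[24] R1←I5 | R4←I6
[26] I4 complete
[27] R2←I4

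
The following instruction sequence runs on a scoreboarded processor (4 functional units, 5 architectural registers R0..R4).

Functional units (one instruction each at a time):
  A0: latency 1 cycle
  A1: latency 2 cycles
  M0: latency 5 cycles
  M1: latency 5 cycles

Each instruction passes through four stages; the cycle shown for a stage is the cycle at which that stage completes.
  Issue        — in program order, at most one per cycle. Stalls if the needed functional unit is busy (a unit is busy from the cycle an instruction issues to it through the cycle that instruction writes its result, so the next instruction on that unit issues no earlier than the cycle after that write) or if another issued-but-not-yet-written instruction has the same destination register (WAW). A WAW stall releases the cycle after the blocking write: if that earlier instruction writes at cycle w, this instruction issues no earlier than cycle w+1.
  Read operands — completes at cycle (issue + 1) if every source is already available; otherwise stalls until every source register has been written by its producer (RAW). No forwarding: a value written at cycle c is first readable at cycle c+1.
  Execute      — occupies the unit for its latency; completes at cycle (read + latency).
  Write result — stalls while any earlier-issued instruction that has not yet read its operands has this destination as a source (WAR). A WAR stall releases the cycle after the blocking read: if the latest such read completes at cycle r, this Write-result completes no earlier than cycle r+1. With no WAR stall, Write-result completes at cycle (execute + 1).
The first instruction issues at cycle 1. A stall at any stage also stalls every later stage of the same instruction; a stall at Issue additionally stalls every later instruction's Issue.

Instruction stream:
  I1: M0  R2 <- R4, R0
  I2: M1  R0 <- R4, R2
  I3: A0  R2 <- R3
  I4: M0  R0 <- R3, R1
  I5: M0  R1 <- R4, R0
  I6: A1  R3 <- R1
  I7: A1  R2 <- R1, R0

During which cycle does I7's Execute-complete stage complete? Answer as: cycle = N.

cycle = 39

cycle 1: I1 issues→M0
cycle 2: I1 reads, I2 issues→M1
cycle 7: I1 exec-done
cycle 8: I1 writes R2
cycle 9: I2 reads, I3 issues→A0
cycle 10: I3 reads
cycle 11: I3 exec-done
cycle 12: I3 writes R2
cycle 14: I2 exec-done
cycle 15: I2 writes R0
cycle 16: I4 issues→M0
cycle 17: I4 reads
cycle 22: I4 exec-done
cycle 23: I4 writes R0
cycle 24: I5 issues→M0
cycle 25: I5 reads, I6 issues→A1
cycle 30: I5 exec-done
cycle 31: I5 writes R1
cycle 32: I6 reads
cycle 34: I6 exec-done
cycle 35: I6 writes R3
cycle 36: I7 issues→A1
cycle 37: I7 reads
cycle 39: I7 exec-done
cycle 40: I7 writes R2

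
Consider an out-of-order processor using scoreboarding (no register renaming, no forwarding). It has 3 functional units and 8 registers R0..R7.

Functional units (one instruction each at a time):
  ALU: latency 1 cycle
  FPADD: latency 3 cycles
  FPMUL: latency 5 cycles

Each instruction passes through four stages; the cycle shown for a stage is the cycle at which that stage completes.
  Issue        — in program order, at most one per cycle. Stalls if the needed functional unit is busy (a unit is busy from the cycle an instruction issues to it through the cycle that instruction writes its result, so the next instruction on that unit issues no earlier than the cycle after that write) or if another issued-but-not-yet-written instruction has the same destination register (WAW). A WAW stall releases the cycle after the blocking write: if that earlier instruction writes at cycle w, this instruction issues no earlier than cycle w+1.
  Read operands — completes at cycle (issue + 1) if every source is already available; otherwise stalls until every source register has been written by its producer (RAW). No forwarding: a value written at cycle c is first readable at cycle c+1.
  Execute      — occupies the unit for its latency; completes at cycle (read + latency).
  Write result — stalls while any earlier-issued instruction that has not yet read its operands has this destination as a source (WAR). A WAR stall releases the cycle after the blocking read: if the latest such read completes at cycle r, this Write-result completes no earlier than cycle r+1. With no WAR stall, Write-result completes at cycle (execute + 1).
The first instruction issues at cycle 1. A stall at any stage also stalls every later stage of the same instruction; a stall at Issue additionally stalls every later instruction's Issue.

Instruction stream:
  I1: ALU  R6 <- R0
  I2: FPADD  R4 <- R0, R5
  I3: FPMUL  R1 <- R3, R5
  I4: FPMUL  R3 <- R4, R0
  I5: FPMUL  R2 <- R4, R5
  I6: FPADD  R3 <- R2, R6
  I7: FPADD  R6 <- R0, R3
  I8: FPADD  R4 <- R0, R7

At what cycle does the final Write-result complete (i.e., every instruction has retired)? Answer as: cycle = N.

cycle = 43

  I1 | 1 | 2 | 3 | 4
  I2 | 2 | 3 | 6 | 7
  I3 | 3 | 4 | 9 | 10
  I4 | 11 | 12 | 17 | 18   struct: FPMUL busy until I3 writes@10
  I5 | 19 | 20 | 25 | 26   struct: FPMUL busy until I4 writes@18
  I6 | 20 | 27 | 30 | 31   RAW R2: wait I5 write@26
  I7 | 32 | 33 | 36 | 37   struct: FPADD busy until I6 writes@31
  I8 | 38 | 39 | 42 | 43   struct: FPADD busy until I7 writes@37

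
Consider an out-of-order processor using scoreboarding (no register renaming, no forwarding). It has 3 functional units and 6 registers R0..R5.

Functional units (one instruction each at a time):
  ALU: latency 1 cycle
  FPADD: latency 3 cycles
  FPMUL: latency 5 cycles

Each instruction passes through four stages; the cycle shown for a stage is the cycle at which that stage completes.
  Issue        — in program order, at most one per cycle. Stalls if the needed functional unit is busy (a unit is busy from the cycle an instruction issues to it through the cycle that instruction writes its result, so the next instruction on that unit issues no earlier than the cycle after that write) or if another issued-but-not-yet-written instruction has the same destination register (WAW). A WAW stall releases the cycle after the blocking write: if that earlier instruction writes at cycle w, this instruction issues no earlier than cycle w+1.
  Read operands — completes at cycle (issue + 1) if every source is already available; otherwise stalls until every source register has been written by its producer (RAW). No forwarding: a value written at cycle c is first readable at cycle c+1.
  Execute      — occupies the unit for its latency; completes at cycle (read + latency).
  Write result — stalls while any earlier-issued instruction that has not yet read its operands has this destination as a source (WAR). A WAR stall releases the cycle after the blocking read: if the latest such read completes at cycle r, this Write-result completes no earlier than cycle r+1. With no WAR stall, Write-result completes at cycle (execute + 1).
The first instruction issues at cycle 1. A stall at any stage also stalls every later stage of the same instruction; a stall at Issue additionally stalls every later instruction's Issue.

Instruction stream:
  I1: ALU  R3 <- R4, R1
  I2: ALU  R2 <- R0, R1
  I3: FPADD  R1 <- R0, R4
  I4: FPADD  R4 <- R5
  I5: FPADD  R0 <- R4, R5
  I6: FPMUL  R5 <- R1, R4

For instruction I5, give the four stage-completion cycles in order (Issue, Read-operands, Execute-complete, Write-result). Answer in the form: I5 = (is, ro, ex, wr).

I5 = (18, 19, 22, 23)

t=1  I1 issues→ALU
t=2  I1 reads
t=3  I1 exec-done
t=4  I1 writes R3
t=5  I2 issues→ALU
t=6  I2 reads | I3 issues→FPADD
t=7  I2 exec-done | I3 reads
t=8  I2 writes R2
t=10  I3 exec-done
t=11  I3 writes R1
t=12  I4 issues→FPADD
t=13  I4 reads
t=16  I4 exec-done
t=17  I4 writes R4
t=18  I5 issues→FPADD
t=19  I5 reads | I6 issues→FPMUL
t=20  I6 reads
t=22  I5 exec-done
t=23  I5 writes R0
t=25  I6 exec-done
t=26  I6 writes R5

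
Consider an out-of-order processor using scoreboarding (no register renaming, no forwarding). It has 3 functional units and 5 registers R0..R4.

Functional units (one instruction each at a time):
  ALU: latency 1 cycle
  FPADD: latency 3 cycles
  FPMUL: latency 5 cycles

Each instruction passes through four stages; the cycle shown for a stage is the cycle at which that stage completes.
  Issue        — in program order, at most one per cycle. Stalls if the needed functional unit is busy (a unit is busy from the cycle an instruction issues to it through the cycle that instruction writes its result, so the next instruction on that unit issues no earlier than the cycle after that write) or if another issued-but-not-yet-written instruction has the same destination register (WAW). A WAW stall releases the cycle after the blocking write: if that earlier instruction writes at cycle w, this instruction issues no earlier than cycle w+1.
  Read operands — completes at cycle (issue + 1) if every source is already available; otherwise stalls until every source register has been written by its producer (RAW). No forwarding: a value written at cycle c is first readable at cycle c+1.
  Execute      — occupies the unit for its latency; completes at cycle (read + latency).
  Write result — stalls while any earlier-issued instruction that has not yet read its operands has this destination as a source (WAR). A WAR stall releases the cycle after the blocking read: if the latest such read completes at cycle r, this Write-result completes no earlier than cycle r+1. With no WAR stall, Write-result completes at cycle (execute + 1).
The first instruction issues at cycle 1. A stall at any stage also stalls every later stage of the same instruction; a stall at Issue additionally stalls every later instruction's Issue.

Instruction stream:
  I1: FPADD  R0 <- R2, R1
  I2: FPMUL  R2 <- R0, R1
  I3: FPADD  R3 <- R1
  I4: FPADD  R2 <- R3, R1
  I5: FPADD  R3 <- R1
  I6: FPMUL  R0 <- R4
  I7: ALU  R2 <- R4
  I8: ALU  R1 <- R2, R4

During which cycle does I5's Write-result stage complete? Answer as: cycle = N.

cycle = 25

[I1] 1/2/5/6
[I2] 2/7/12/13  (RAW R0: wait I1 write@6)
[I3] 7/8/11/12  (struct: FPADD busy until I1 writes@6)
[I4] 14/15/18/19  (WAW R2: wait I2 write@13)
[I5] 20/21/24/25  (struct: FPADD busy until I4 writes@19)
[I6] 21/22/27/28
[I7] 22/23/24/25
[I8] 26/27/28/29  (struct: ALU busy until I7 writes@25)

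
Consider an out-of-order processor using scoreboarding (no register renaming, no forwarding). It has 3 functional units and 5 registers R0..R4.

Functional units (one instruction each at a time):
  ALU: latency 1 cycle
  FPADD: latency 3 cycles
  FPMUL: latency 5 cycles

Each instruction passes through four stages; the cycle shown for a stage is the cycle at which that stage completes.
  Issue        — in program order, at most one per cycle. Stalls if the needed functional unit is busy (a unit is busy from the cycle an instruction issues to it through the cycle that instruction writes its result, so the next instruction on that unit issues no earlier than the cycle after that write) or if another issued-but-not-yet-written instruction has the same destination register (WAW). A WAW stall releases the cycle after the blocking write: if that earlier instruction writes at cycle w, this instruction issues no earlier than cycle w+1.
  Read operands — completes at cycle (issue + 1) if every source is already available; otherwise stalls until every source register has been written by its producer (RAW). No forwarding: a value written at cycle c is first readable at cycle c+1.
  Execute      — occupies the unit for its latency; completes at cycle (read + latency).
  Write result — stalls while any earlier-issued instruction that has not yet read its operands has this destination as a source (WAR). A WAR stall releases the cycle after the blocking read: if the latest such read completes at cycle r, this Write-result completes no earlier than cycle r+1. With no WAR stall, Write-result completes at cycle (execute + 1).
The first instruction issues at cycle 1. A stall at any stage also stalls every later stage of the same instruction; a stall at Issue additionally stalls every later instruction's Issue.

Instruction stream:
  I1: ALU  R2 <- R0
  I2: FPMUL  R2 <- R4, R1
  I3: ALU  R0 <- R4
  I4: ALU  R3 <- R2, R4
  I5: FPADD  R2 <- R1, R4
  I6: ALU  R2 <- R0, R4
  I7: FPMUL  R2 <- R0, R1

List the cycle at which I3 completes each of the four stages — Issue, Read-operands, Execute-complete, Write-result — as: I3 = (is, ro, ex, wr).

t=1  I1→ALU
t=2  I1 RO
t=3  I1 EX
t=4  I1 WR R2
t=5  I2→FPMUL
t=6  I2 RO, I3→ALU
t=7  I3 RO
t=8  I3 EX
t=9  I3 WR R0
t=10  I4→ALU
t=11  I2 EX
t=12  I2 WR R2
t=13  I4 RO, I5→FPADD
t=14  I4 EX, I5 RO
t=15  I4 WR R3
t=17  I5 EX
t=18  I5 WR R2
t=19  I6→ALU
t=20  I6 RO
t=21  I6 EX
t=22  I6 WR R2
t=23  I7→FPMUL
t=24  I7 RO
t=29  I7 EX
t=30  I7 WR R2

I3 = (6, 7, 8, 9)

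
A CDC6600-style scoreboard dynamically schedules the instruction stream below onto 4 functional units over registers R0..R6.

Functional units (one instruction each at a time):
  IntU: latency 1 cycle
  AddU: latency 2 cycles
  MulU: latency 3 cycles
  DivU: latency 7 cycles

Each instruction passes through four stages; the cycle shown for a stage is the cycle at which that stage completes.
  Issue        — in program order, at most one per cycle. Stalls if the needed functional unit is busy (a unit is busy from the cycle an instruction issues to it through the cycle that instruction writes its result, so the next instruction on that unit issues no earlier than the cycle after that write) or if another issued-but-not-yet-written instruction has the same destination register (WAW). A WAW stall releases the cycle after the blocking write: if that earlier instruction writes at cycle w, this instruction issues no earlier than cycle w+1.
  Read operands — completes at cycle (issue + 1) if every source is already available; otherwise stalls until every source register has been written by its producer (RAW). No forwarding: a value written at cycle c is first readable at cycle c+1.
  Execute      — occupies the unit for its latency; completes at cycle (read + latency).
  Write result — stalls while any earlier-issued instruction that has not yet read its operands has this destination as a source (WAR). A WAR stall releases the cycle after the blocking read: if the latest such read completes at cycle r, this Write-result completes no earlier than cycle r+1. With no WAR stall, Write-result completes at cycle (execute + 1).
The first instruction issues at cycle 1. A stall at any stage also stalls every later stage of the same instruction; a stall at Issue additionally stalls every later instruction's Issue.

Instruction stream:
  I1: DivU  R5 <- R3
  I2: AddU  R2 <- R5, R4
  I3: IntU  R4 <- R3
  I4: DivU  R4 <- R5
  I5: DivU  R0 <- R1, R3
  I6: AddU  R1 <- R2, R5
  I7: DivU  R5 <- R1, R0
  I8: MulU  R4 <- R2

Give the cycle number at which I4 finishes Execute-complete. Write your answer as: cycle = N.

cycle = 21

I1  is:1  ro:2  ex:9  wr:10
I2  is:2  ro:11  ex:13  wr:14  — RAW R5: wait I1 write@10
I3  is:3  ro:4  ex:5  wr:12  — WAR R4: wait I2 read@11
I4  is:13  ro:14  ex:21  wr:22  — WAW R4: wait I3 write@12
I5  is:23  ro:24  ex:31  wr:32  — struct: DivU busy until I4 writes@22
I6  is:24  ro:25  ex:27  wr:28
I7  is:33  ro:34  ex:41  wr:42  — struct: DivU busy until I5 writes@32
I8  is:34  ro:35  ex:38  wr:39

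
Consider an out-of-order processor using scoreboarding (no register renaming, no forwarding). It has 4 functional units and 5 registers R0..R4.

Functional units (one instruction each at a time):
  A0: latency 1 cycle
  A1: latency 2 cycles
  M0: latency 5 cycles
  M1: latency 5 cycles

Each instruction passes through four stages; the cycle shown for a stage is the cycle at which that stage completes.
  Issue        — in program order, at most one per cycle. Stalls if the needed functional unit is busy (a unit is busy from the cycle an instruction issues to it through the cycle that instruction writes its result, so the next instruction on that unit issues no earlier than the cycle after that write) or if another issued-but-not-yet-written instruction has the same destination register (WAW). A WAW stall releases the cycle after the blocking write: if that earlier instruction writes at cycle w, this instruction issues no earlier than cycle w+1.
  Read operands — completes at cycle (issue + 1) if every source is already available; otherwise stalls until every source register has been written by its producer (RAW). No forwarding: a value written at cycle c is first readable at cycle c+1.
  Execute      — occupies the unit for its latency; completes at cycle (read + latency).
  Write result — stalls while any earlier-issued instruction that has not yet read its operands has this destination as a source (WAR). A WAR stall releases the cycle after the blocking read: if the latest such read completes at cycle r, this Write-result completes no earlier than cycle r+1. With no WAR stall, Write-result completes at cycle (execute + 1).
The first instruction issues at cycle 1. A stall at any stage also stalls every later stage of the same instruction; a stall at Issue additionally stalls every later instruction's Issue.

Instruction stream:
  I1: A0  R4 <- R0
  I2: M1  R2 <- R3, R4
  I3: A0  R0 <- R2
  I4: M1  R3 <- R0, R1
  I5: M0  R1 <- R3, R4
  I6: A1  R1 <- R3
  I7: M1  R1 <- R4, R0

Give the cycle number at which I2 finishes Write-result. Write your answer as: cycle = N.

I1: IS=1 RO=2 EX=3 WR=4
I2: IS=2 RO=5 EX=10 WR=11  [RAW R4: wait I1 write@4]
I3: IS=5 RO=12 EX=13 WR=14  [struct: A0 busy until I1 writes@4; RAW R2: wait I2 write@11]
I4: IS=12 RO=15 EX=20 WR=21  [struct: M1 busy until I2 writes@11; RAW R0: wait I3 write@14]
I5: IS=13 RO=22 EX=27 WR=28  [RAW R3: wait I4 write@21]
I6: IS=29 RO=30 EX=32 WR=33  [WAW R1: wait I5 write@28]
I7: IS=34 RO=35 EX=40 WR=41  [WAW R1: wait I6 write@33]

cycle = 11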